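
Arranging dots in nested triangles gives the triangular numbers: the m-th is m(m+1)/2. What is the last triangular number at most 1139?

1128

Solve n(n+1)/2 ≤ 1139 for integer n.
n = 47 gives 1128 ≤ 1139, while n = 48 gives 1176 > 1139; so the answer is 1128.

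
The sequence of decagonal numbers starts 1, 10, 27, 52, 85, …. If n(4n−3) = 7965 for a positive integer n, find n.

Set n(4n−3) = 7965, giving 4n² − 3n − 7965 = 0.
The discriminant is 9 + 16·7965 = 127449, and √127449 = 357.
So n = (3 + 357) / 8 = 360/8 = 45.
Check: 45·(4·45 − 3) = 7965. ✓

45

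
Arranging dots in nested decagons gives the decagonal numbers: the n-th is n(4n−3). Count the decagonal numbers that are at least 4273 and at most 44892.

73

The n-th decagonal number is n(4n−3).
Smallest index with value ≥ 4273: n = 34 (giving 4522).
Largest index with value ≤ 44892: n = 106 (giving 44626).
Indices 34 through 106: 73 terms.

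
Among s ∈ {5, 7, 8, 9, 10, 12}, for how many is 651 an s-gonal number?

2

s = 5: P(5, 21) = 651. ✓
s = 7: P(7, 16) = 616 and P(7, 17) = 697; 651 is not s-gonal.
s = 8: P(8, 15) = 645 and P(8, 16) = 736; 651 is not s-gonal.
s = 9: P(9, 14) = 651. ✓
s = 10: P(10, 13) = 637 and P(10, 14) = 742; 651 is not s-gonal.
s = 12: P(12, 11) = 561 and P(12, 12) = 672; 651 is not s-gonal.
Hits: s ∈ {5, 9} → 2.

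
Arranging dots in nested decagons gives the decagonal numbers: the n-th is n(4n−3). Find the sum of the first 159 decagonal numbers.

Σ i(4i−3) = 4Σi² − 3Σi over i = 1..159.
Σi = 12720 and Σi² = 1352560.
4·1352560 − 3·12720 = 5372080.

5372080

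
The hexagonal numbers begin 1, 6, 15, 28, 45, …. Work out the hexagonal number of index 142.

The 142nd hexagonal number is n(2n−1) with n = 142.
142·(2·142 − 1) = 142·283 = 40186.

40186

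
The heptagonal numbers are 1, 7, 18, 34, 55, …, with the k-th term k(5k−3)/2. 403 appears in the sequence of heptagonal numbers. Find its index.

13

Set n(5n−3)/2 = 403, giving 5n² − 3n − 806 = 0.
The discriminant is 9 + 40·403 = 16129, and √16129 = 127.
So n = (3 + 127) / 10 = 130/10 = 13.
Check: 13·(5·13 − 3)/2 = 403. ✓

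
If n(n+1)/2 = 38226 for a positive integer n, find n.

276

Set n(n+1)/2 = 38226, giving n² + n − 76452 = 0.
The discriminant is 1 + 8·38226 = 305809, and √305809 = 553.
So n = (-1 + 553) / 2 = 552/2 = 276.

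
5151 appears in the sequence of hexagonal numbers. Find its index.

Set n(2n−1) = 5151, giving 2n² − n − 5151 = 0.
The discriminant is 1 + 8·5151 = 41209, and √41209 = 203.
So n = (1 + 203) / 4 = 204/4 = 51.
Check: 51·(2·51 − 1) = 5151. ✓

51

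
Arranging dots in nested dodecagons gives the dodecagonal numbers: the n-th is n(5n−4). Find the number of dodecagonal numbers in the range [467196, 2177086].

The n-th dodecagonal number is n(5n−4).
Smallest index with value ≥ 467196: n = 307 (giving 470017).
Largest index with value ≤ 2177086: n = 660 (giving 2175360).
Indices 307 through 660: 354 terms.

354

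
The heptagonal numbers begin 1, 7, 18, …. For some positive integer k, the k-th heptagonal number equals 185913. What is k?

273

Set n(5n−3)/2 = 185913, giving 5n² − 3n − 371826 = 0.
The discriminant is 9 + 40·185913 = 7436529, and √7436529 = 2727.
So n = (3 + 2727) / 10 = 2730/10 = 273.
Check: 273·(5·273 − 3)/2 = 185913. ✓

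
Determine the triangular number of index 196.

19306

The 196th triangular number is n(n+1)/2 with n = 196.
196·197/2 = 38612/2 = 19306.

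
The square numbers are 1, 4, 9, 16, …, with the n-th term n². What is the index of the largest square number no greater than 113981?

Solve n² ≤ 113981 for integer n.
n = 337 gives 113569 ≤ 113981, while n = 338 gives 114244 > 113981; so the answer is index 337.

337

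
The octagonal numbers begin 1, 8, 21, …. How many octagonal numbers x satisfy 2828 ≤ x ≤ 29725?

The n-th octagonal number is n(3n−2).
Smallest index with value ≥ 2828: n = 32 (giving 3008).
Largest index with value ≤ 29725: n = 99 (giving 29205).
Indices 32 through 99: 68 terms.

68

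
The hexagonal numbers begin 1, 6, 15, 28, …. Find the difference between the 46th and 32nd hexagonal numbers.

46·(2·46 − 1) = 4186 and 32·(2·32 − 1) = 2016.
Difference: 4186 − 2016 = 2170.

2170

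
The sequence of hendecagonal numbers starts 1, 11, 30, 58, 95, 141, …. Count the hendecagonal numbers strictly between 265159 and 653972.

The n-th hendecagonal number is n(9n−7)/2.
Smallest index with value > 265159: n = 244 (giving 267058).
Largest index with value < 653972: n = 381 (giving 651891).
Indices 244 through 381: 138 terms.

138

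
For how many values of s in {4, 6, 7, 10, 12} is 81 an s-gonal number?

s = 4: P(4, 9) = 81. ✓
s = 6: P(6, 6) = 66 and P(6, 7) = 91; 81 is not s-gonal.
s = 7: P(7, 6) = 81. ✓
s = 10: P(10, 4) = 52 and P(10, 5) = 85; 81 is not s-gonal.
s = 12: P(12, 4) = 64 and P(12, 5) = 105; 81 is not s-gonal.
Hits: s ∈ {4, 7} → 2.

2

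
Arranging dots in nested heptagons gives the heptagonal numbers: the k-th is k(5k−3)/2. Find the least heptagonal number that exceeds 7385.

Solve n(5n−3)/2 > 7385 for integer n.
The largest n with value ≤ 7385 is 54 (since 7209 ≤ 7385 < 7480), so the first above is n = 55, value 7480.

7480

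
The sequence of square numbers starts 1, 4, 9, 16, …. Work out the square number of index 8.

The 8th square number is n² with n = 8.
8² = 64.

64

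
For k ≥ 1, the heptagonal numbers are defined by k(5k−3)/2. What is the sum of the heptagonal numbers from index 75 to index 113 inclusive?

868361

Σ i(5i−3)/2 = (5Σi² − 3Σi) / 2 over i = 75..113.
Σi = 6441 − 2775 = 3666 and Σi² = 487369 − 137825 = 349544.
(5·349544 − 3·3666) / 2 = 1736722/2 = 868361.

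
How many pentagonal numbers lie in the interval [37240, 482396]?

410

The n-th pentagonal number is n(3n−1)/2.
Smallest index with value ≥ 37240: n = 158 (giving 37367).
Largest index with value ≤ 482396: n = 567 (giving 481950).
Indices 158 through 567: 410 terms.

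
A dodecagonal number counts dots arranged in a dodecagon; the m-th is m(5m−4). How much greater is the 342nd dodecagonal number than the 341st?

3411

Consecutive dodecagonal numbers differ by 10n − 9: here 10·342 − 9 = 3411.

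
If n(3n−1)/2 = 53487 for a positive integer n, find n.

189

Set n(3n−1)/2 = 53487, giving 3n² − n − 106974 = 0.
The discriminant is 1 + 24·53487 = 1283689, and √1283689 = 1133.
So n = (1 + 1133) / 6 = 1134/6 = 189.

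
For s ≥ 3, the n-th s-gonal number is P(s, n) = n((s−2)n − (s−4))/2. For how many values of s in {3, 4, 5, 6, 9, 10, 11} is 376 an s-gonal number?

1

s = 3: P(3, 26) = 351 and P(3, 27) = 378; 376 is not s-gonal.
s = 4: P(4, 19) = 361 and P(4, 20) = 400; 376 is not s-gonal.
s = 5: P(5, 16) = 376. ✓
s = 6: P(6, 13) = 325 and P(6, 14) = 378; 376 is not s-gonal.
s = 9: P(9, 10) = 325 and P(9, 11) = 396; 376 is not s-gonal.
s = 10: P(10, 10) = 370 and P(10, 11) = 451; 376 is not s-gonal.
s = 11: P(11, 9) = 333 and P(11, 10) = 415; 376 is not s-gonal.
Hits: s ∈ {5} → 1.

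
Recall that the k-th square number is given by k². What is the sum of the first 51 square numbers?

45526

Σ_{i=1}^{51} i² = 51·52·103/6 = 45526.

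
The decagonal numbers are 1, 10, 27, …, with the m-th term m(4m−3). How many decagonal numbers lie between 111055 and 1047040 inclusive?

The n-th decagonal number is n(4n−3).
Smallest index with value ≥ 111055: n = 167 (giving 111055).
Largest index with value ≤ 1047040: n = 512 (giving 1047040).
Indices 167 through 512: 346 terms.

346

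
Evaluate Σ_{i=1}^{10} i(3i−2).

1045

Σ i(3i−2) = 3Σi² − 2Σi over i = 1..10.
Σi = 55 and Σi² = 385.
3·385 − 2·55 = 1045.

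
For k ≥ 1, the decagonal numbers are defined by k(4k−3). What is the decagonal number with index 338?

455962

The 338th decagonal number is n(4n−3) with n = 338.
338·(4·338 − 3) = 338·1349 = 455962.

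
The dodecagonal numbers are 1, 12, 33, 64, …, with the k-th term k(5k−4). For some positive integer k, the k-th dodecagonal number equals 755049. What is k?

389

Set n(5n−4) = 755049, giving 5n² − 4n − 755049 = 0.
The discriminant is 16 + 20·755049 = 15100996, and √15100996 = 3886.
So n = (4 + 3886) / 10 = 3890/10 = 389.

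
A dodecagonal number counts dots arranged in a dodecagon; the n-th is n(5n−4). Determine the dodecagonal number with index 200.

The 200th dodecagonal number is n(5n−4) with n = 200.
200·(5·200 − 4) = 200·996 = 199200.

199200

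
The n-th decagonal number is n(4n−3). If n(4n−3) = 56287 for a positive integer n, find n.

119

Set n(4n−3) = 56287, giving 4n² − 3n − 56287 = 0.
So n = (3 + 949) / 8 = 952/8 = 119.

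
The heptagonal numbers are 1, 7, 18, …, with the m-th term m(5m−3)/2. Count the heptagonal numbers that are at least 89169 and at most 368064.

The n-th heptagonal number is n(5n−3)/2.
Smallest index with value ≥ 89169: n = 190 (giving 89965).
Largest index with value ≤ 368064: n = 384 (giving 368064).
Indices 190 through 384: 195 terms.

195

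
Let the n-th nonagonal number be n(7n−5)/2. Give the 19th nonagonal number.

The 19th nonagonal number is n(7n−5)/2 with n = 19.
19·(7·19 − 5)/2 = 19·128/2 = 19·64 = 1216.

1216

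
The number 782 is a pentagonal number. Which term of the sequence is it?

23

Set n(3n−1)/2 = 782, giving 3n² − n − 1564 = 0.
So n = (1 + 137) / 6 = 138/6 = 23.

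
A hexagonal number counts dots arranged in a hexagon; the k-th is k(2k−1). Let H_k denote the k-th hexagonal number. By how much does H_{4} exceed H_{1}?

27

4·(2·4 − 1) = 28 and 1·(2·1 − 1) = 1.
Difference: 28 − 1 = 27.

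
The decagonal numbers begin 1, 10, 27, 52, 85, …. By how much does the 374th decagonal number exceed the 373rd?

Consecutive decagonal numbers differ by 8n − 7: here 8·374 − 7 = 2985.

2985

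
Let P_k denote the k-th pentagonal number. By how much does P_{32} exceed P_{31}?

94

Consecutive pentagonal numbers differ by 3n − 2: here 3·32 − 2 = 94.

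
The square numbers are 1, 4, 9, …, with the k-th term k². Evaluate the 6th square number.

36

The 6th square number is n² with n = 6.
6² = 36.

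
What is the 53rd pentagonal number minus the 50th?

462

53·(3·53 − 1)/2 = 4187 and 50·(3·50 − 1)/2 = 3725.
Difference: 4187 − 3725 = 462.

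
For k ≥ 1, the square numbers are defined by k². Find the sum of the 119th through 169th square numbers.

Σ_{i=119}^{169} i² = 1623245 − 554659 = 1068586.

1068586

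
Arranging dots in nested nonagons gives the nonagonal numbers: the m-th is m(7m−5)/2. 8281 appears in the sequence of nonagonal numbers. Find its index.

Set n(7n−5)/2 = 8281, giving 7n² − 5n − 16562 = 0.
The discriminant is 25 + 56·8281 = 463761, and √463761 = 681.
So n = (5 + 681) / 14 = 686/14 = 49.
Check: 49·(7·49 − 5)/2 = 8281. ✓

49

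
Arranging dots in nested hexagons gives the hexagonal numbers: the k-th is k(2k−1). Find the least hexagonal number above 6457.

Solve n(2n−1) > 6457 for integer n.
The largest n with value ≤ 6457 is 57 (since 6441 ≤ 6457 < 6670), so the first above is n = 58, value 6670.

6670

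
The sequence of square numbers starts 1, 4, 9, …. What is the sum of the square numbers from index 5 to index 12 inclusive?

Σ_{i=5}^{12} i² = 650 − 30 = 620.

620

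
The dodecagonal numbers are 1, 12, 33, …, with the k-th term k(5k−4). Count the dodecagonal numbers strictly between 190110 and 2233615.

The n-th dodecagonal number is n(5n−4).
Smallest index with value > 190110: n = 196 (giving 191296).
Largest index with value < 2233615: n = 668 (giving 2228448).
Indices 196 through 668: 473 terms.

473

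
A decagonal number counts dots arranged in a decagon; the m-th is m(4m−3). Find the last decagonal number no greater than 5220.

5076

Solve n(4n−3) ≤ 5220 for integer n.
n = 36 gives 5076 ≤ 5220, while n = 37 gives 5365 > 5220; so the answer is 5076.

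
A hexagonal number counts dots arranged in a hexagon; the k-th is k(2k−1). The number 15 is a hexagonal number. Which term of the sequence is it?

Set n(2n−1) = 15, giving 2n² − n − 15 = 0.
The discriminant is 1 + 8·15 = 121, and √121 = 11.
So n = (1 + 11) / 4 = 12/4 = 3.

3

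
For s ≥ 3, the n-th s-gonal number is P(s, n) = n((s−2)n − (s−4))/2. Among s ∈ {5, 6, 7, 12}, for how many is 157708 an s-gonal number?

s = 5: P(5, 324) = 157302 and P(5, 325) = 158275; 157708 is not s-gonal.
s = 6: P(6, 281) = 157641 and P(6, 282) = 158766; 157708 is not s-gonal.
s = 7: P(7, 251) = 157126 and P(7, 252) = 158382; 157708 is not s-gonal.
s = 12: P(12, 178) = 157708. ✓
Hits: s ∈ {12} → 1.

1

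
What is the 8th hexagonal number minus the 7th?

29

Consecutive hexagonal numbers differ by 4n − 3: here 4·8 − 3 = 29.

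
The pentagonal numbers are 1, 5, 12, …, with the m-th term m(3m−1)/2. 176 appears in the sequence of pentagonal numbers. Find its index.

11

Set n(3n−1)/2 = 176, giving 3n² − n − 352 = 0.
The discriminant is 1 + 24·176 = 4225, and √4225 = 65.
So n = (1 + 65) / 6 = 66/6 = 11.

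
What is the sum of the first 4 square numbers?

Σ_{i=1}^{4} i² = 4·5·9/6 = 30.

30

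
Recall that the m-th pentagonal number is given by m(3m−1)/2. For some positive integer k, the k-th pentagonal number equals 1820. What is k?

Set n(3n−1)/2 = 1820, giving 3n² − n − 3640 = 0.
The discriminant is 1 + 24·1820 = 43681, and √43681 = 209.
So n = (1 + 209) / 6 = 210/6 = 35.

35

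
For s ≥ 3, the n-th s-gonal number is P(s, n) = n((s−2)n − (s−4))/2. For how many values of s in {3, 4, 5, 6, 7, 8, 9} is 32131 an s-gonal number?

s = 3: P(3, 253) = 32131. ✓
s = 4: P(4, 179) = 32041 and P(4, 180) = 32400; 32131 is not s-gonal.
s = 5: P(5, 146) = 31901 and P(5, 147) = 32340; 32131 is not s-gonal.
s = 6: P(6, 127) = 32131. ✓
s = 7: P(7, 113) = 31753 and P(7, 114) = 32319; 32131 is not s-gonal.
s = 8: P(8, 103) = 31621 and P(8, 104) = 32240; 32131 is not s-gonal.
s = 9: P(9, 96) = 32016 and P(9, 97) = 32689; 32131 is not s-gonal.
Hits: s ∈ {3, 6} → 2.

2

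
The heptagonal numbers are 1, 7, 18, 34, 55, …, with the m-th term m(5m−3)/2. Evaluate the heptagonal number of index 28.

The 28th heptagonal number is n(5n−3)/2 with n = 28.
28·(5·28 − 3)/2 = 28·137/2 = 1918.

1918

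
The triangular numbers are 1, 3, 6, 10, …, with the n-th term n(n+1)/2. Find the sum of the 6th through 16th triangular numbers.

Σ i(i+1)/2 = (Σi² + Σi) / 2 over i = 6..16.
Σi = 136 − 15 = 121 and Σi² = 1496 − 55 = 1441.
(1·1441 + 1·121) / 2 = 1562/2 = 781.

781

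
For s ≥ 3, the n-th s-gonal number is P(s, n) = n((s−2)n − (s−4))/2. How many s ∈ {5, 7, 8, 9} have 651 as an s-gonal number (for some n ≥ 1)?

s = 5: P(5, 21) = 651. ✓
s = 7: P(7, 16) = 616 and P(7, 17) = 697; 651 is not s-gonal.
s = 8: P(8, 15) = 645 and P(8, 16) = 736; 651 is not s-gonal.
s = 9: P(9, 14) = 651. ✓
Hits: s ∈ {5, 9} → 2.

2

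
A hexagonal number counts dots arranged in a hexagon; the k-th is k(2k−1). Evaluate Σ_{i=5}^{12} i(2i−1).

Σ i(2i−1) = 2Σi² − Σi over i = 5..12.
Σi = 78 − 10 = 68 and Σi² = 650 − 30 = 620.
2·620 − 1·68 = 1172.

1172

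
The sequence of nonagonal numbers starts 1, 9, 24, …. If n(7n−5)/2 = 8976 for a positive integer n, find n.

Set n(7n−5)/2 = 8976, giving 7n² − 5n − 17952 = 0.
The discriminant is 25 + 56·8976 = 502681, and √502681 = 709.
So n = (5 + 709) / 14 = 714/14 = 51.

51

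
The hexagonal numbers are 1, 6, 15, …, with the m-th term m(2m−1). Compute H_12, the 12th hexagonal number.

276

12·(2·12 − 1) = 12·23 = 276.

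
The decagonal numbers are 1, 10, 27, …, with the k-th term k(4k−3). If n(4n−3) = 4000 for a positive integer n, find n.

Set n(4n−3) = 4000, giving 4n² − 3n − 4000 = 0.
The discriminant is 9 + 16·4000 = 64009, and √64009 = 253.
So n = (3 + 253) / 8 = 256/8 = 32.

32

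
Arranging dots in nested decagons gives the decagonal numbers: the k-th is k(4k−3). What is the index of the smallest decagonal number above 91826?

152

Solve n(4n−3) > 91826 for integer n.
The largest n with value ≤ 91826 is 151 (since 90751 ≤ 91826 < 91960), so the first above is n = 152, value 91960.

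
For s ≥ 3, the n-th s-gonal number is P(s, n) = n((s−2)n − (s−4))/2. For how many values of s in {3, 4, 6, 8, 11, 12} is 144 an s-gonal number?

s = 3: P(3, 16) = 136 and P(3, 17) = 153; 144 is not s-gonal.
s = 4: P(4, 12) = 144. ✓
s = 6: P(6, 8) = 120 and P(6, 9) = 153; 144 is not s-gonal.
s = 8: P(8, 7) = 133 and P(8, 8) = 176; 144 is not s-gonal.
s = 11: P(11, 6) = 141 and P(11, 7) = 196; 144 is not s-gonal.
s = 12: P(12, 5) = 105 and P(12, 6) = 156; 144 is not s-gonal.
Hits: s ∈ {4} → 1.

1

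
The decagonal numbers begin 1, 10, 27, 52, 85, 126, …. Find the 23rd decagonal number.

2047

23·(4·23 − 3) = 23·89 = 2047.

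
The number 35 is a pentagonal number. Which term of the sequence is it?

5

Set n(3n−1)/2 = 35, giving 3n² − n − 70 = 0.
The discriminant is 1 + 24·35 = 841, and √841 = 29.
So n = (1 + 29) / 6 = 30/6 = 5.
Check: 5·(3·5 − 1)/2 = 35. ✓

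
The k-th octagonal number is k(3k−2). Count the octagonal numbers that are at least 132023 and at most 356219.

134

The n-th octagonal number is n(3n−2).
Smallest index with value ≥ 132023: n = 211 (giving 133141).
Largest index with value ≤ 356219: n = 344 (giving 354320).
Indices 211 through 344: 134 terms.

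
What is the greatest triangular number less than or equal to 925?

903

Solve n(n+1)/2 ≤ 925 for integer n.
n = 42 gives 903 ≤ 925, while n = 43 gives 946 > 925; so the answer is 903.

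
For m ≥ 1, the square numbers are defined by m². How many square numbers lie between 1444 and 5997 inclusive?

40

The n-th square number is n².
Smallest index with value ≥ 1444: n = 38 (giving 1444).
Largest index with value ≤ 5997: n = 77 (giving 5929).
Indices 38 through 77: 40 terms.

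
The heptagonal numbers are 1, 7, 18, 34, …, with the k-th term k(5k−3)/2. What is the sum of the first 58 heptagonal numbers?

164256

Σ i(5i−3)/2 = (5Σi² − 3Σi) / 2 over i = 1..58.
Σi = 1711 and Σi² = 66729.
(5·66729 − 3·1711) / 2 = 328512/2 = 164256.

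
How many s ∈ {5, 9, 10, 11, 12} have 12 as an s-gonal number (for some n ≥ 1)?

s = 5: P(5, 3) = 12. ✓
s = 9: P(9, 2) = 9 and P(9, 3) = 24; 12 is not s-gonal.
s = 10: P(10, 2) = 10 and P(10, 3) = 27; 12 is not s-gonal.
s = 11: P(11, 2) = 11 and P(11, 3) = 30; 12 is not s-gonal.
s = 12: P(12, 2) = 12. ✓
Hits: s ∈ {5, 12} → 2.

2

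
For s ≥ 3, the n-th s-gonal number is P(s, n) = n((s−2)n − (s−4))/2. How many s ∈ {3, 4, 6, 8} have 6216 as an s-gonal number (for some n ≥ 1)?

2

s = 3: P(3, 111) = 6216. ✓
s = 4: P(4, 78) = 6084 and P(4, 79) = 6241; 6216 is not s-gonal.
s = 6: P(6, 56) = 6216. ✓
s = 8: P(8, 45) = 5985 and P(8, 46) = 6256; 6216 is not s-gonal.
Hits: s ∈ {3, 6} → 2.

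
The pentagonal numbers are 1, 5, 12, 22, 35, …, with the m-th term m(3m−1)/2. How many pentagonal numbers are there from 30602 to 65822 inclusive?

The n-th pentagonal number is n(3n−1)/2.
Smallest index with value ≥ 30602: n = 143 (giving 30602).
Largest index with value ≤ 65822: n = 209 (giving 65417).
Indices 143 through 209: 67 terms.

67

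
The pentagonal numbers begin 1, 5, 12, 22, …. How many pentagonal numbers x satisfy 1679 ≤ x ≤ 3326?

14

The n-th pentagonal number is n(3n−1)/2.
Smallest index with value ≥ 1679: n = 34 (giving 1717).
Largest index with value ≤ 3326: n = 47 (giving 3290).
Indices 34 through 47: 14 terms.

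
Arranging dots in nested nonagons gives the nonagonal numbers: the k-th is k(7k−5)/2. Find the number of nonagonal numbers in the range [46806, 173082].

107

The n-th nonagonal number is n(7n−5)/2.
Smallest index with value ≥ 46806: n = 116 (giving 46806).
Largest index with value ≤ 173082: n = 222 (giving 171939).
Indices 116 through 222: 107 terms.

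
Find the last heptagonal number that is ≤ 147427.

Solve n(5n−3)/2 ≤ 147427 for integer n.
n = 243 gives 147258 ≤ 147427, while n = 244 gives 148474 > 147427; so the answer is 147258.

147258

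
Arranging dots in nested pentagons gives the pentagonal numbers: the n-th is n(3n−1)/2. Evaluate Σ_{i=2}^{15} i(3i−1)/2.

Σ i(3i−1)/2 = (3Σi² − Σi) / 2 over i = 2..15.
Σi = 120 − 1 = 119 and Σi² = 1240 − 1 = 1239.
(3·1239 − 1·119) / 2 = 3598/2 = 1799.

1799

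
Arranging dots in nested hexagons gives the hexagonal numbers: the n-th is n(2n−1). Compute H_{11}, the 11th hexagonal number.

231

11·(2·11 − 1) = 11·21 = 231.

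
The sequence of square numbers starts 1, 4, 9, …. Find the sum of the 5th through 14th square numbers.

Σ_{i=5}^{14} i² = 1015 − 30 = 985.

985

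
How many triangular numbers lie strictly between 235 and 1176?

The n-th triangular number is n(n+1)/2.
Smallest index with value > 235: n = 22 (giving 253).
Largest index with value < 1176: n = 47 (giving 1128).
Indices 22 through 47: 26 terms.

26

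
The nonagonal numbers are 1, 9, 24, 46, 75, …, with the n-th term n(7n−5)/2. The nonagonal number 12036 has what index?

59

Set n(7n−5)/2 = 12036, giving 7n² − 5n − 24072 = 0.
The discriminant is 25 + 56·12036 = 674041, and √674041 = 821.
So n = (5 + 821) / 14 = 826/14 = 59.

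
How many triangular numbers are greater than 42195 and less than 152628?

The n-th triangular number is n(n+1)/2.
Smallest index with value > 42195: n = 291 (giving 42486).
Largest index with value < 152628: n = 551 (giving 152076).
Indices 291 through 551: 261 terms.

261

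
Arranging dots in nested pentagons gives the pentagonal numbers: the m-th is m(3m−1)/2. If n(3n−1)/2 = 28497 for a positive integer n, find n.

138

Set n(3n−1)/2 = 28497, giving 3n² − n − 56994 = 0.
The discriminant is 1 + 24·28497 = 683929, and √683929 = 827.
So n = (1 + 827) / 6 = 828/6 = 138.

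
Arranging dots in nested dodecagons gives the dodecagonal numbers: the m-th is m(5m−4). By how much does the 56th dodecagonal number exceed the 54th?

56·(5·56 − 4) = 15456 and 54·(5·54 − 4) = 14364.
Difference: 15456 − 14364 = 1092.

1092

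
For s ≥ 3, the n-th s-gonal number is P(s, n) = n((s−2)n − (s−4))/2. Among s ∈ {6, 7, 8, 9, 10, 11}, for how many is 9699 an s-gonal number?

s = 6: P(6, 69) = 9453 and P(6, 70) = 9730; 9699 is not s-gonal.
s = 7: P(7, 62) = 9517 and P(7, 63) = 9828; 9699 is not s-gonal.
s = 8: P(8, 57) = 9633 and P(8, 58) = 9976; 9699 is not s-gonal.
s = 9: P(9, 53) = 9699. ✓
s = 10: P(10, 49) = 9457 and P(10, 50) = 9850; 9699 is not s-gonal.
s = 11: P(11, 46) = 9361 and P(11, 47) = 9776; 9699 is not s-gonal.
Hits: s ∈ {9} → 1.

1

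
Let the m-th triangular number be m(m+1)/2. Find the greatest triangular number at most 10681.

10585

Solve n(n+1)/2 ≤ 10681 for integer n.
n = 145 gives 10585 ≤ 10681, while n = 146 gives 10731 > 10681; so the answer is 10585.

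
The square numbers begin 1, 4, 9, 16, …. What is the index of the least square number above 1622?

41

Solve n² > 1622 for integer n.
The largest n with value ≤ 1622 is 40 (since 1600 ≤ 1622 < 1681), so the first above is n = 41, value 1681.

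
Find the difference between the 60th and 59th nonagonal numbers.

Consecutive nonagonal numbers differ by 7n − 6: here 7·60 − 6 = 414.

414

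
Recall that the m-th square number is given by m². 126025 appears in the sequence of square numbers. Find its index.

We need n² = 126025, so n = √126025 = 355.

355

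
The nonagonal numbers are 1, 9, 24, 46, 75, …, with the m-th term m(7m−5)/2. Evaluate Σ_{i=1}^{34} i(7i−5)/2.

Σ i(7i−5)/2 = (7Σi² − 5Σi) / 2 over i = 1..34.
Σi = 595 and Σi² = 13685.
(7·13685 − 5·595) / 2 = 92820/2 = 46410.

46410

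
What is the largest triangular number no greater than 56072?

55945

Solve n(n+1)/2 ≤ 56072 for integer n.
n = 334 gives 55945 ≤ 56072, while n = 335 gives 56280 > 56072; so the answer is 55945.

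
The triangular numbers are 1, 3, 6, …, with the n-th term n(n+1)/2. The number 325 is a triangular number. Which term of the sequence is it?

Set n(n+1)/2 = 325, giving n² + n − 650 = 0.
The discriminant is 1 + 8·325 = 2601, and √2601 = 51.
So n = (-1 + 51) / 2 = 50/2 = 25.

25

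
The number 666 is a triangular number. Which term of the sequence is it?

36

Set n(n+1)/2 = 666, giving n² + n − 1332 = 0.
So n = (-1 + 73) / 2 = 72/2 = 36.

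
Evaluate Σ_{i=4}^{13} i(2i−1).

1525

Σ i(2i−1) = 2Σi² − Σi over i = 4..13.
Σi = 91 − 6 = 85 and Σi² = 819 − 14 = 805.
2·805 − 1·85 = 1525.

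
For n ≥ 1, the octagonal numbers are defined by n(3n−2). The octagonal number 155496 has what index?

Set n(3n−2) = 155496, giving 3n² − 2n − 155496 = 0.
The discriminant is 4 + 12·155496 = 1865956, and √1865956 = 1366.
So n = (2 + 1366) / 6 = 1368/6 = 228.
Check: 228·(3·228 − 2) = 155496. ✓

228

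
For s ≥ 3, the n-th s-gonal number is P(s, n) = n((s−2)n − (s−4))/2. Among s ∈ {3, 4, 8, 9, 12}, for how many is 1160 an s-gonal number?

s = 3: P(3, 47) = 1128 and P(3, 48) = 1176; 1160 is not s-gonal.
s = 4: P(4, 34) = 1156 and P(4, 35) = 1225; 1160 is not s-gonal.
s = 8: P(8, 20) = 1160. ✓
s = 9: P(9, 18) = 1089 and P(9, 19) = 1216; 1160 is not s-gonal.
s = 12: P(12, 15) = 1065 and P(12, 16) = 1216; 1160 is not s-gonal.
Hits: s ∈ {8} → 1.

1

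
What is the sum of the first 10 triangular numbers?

Σ i(i+1)/2 = (Σi² + Σi) / 2 over i = 1..10.
Σi = 55 and Σi² = 385.
(1·385 + 1·55) / 2 = 440/2 = 220.

220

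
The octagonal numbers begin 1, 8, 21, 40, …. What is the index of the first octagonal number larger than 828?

17

Solve n(3n−2) > 828 for integer n.
The largest n with value ≤ 828 is 16 (since 736 ≤ 828 < 833), so the first above is n = 17, value 833.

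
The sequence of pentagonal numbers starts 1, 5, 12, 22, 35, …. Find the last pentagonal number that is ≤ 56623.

56357

Solve n(3n−1)/2 ≤ 56623 for integer n.
n = 194 gives 56357 ≤ 56623, while n = 195 gives 56940 > 56623; so the answer is 56357.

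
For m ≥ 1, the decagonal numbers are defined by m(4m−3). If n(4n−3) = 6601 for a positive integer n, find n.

Set n(4n−3) = 6601, giving 4n² − 3n − 6601 = 0.
So n = (3 + 325) / 8 = 328/8 = 41.

41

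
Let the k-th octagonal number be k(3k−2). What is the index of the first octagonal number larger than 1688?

Solve n(3n−2) > 1688 for integer n.
The largest n with value ≤ 1688 is 24 (since 1680 ≤ 1688 < 1825), so the first above is n = 25, value 1825.

25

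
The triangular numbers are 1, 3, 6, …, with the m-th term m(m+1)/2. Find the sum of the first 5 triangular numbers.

35

Σ i(i+1)/2 = (Σi² + Σi) / 2 over i = 1..5.
Σi = 15 and Σi² = 55.
(1·55 + 1·15) / 2 = 70/2 = 35.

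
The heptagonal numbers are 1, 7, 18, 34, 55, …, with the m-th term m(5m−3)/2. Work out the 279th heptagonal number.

194184

279·(5·279 − 3)/2 = 279·1392/2 = 279·696 = 194184.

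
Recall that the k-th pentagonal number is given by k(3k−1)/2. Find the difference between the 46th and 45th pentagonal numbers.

Consecutive pentagonal numbers differ by 3n − 2: here 3·46 − 2 = 136.

136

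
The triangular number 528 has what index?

32

Set n(n+1)/2 = 528, giving n² + n − 1056 = 0.
The discriminant is 1 + 8·528 = 4225, and √4225 = 65.
So n = (-1 + 65) / 2 = 64/2 = 32.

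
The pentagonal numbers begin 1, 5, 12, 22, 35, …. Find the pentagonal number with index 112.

The 112th pentagonal number is n(3n−1)/2 with n = 112.
112·(3·112 − 1)/2 = 112·335/2 = 18760.

18760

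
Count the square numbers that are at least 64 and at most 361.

12

The n-th square number is n².
Smallest index with value ≥ 64: n = 8 (giving 64).
Largest index with value ≤ 361: n = 19 (giving 361).
Indices 8 through 19: 12 terms.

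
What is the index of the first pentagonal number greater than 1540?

33

Solve n(3n−1)/2 > 1540 for integer n.
The largest n with value ≤ 1540 is 32 (since 1520 ≤ 1540 < 1617), so the first above is n = 33, value 1617.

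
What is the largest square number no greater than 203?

196

Solve n² ≤ 203 for integer n.
n = 14 gives 196 ≤ 203, while n = 15 gives 225 > 203; so the answer is 196.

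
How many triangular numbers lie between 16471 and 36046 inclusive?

88

The n-th triangular number is n(n+1)/2.
Smallest index with value ≥ 16471: n = 181 (giving 16471).
Largest index with value ≤ 36046: n = 268 (giving 36046).
Indices 181 through 268: 88 terms.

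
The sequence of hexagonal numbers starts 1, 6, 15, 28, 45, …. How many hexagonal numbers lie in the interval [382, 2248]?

The n-th hexagonal number is n(2n−1).
Smallest index with value ≥ 382: n = 15 (giving 435).
Largest index with value ≤ 2248: n = 33 (giving 2145).
Indices 15 through 33: 19 terms.

19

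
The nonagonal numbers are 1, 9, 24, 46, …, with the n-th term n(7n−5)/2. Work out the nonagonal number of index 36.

4446

36·(7·36 − 5)/2 = 36·247/2 = 4446.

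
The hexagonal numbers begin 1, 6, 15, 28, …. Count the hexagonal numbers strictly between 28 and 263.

The n-th hexagonal number is n(2n−1).
Smallest index with value > 28: n = 5 (giving 45).
Largest index with value < 263: n = 11 (giving 231).
Indices 5 through 11: 7 terms.

7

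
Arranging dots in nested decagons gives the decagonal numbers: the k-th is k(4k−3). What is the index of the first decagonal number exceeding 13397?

Solve n(4n−3) > 13397 for integer n.
The largest n with value ≤ 13397 is 58 (since 13282 ≤ 13397 < 13747), so the first above is n = 59, value 13747.

59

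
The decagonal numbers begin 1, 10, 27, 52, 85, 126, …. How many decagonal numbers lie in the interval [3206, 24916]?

The n-th decagonal number is n(4n−3).
Smallest index with value ≥ 3206: n = 29 (giving 3277).
Largest index with value ≤ 24916: n = 79 (giving 24727).
Indices 29 through 79: 51 terms.

51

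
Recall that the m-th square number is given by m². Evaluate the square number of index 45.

2025

The 45th square number is n² with n = 45.
45² = 2025.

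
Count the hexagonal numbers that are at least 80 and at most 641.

12

The n-th hexagonal number is n(2n−1).
Smallest index with value ≥ 80: n = 7 (giving 91).
Largest index with value ≤ 641: n = 18 (giving 630).
Indices 7 through 18: 12 terms.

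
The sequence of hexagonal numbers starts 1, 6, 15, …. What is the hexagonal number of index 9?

The 9th hexagonal number is n(2n−1) with n = 9.
9·(2·9 − 1) = 9·17 = 153.

153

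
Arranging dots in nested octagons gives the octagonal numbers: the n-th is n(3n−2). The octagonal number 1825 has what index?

25

Set n(3n−2) = 1825, giving 3n² − 2n − 1825 = 0.
So n = (2 + 148) / 6 = 150/6 = 25.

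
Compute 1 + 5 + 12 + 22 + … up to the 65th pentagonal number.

139425

Σ i(3i−1)/2 = (3Σi² − Σi) / 2 over i = 1..65.
Σi = 2145 and Σi² = 93665.
(3·93665 − 1·2145) / 2 = 278850/2 = 139425.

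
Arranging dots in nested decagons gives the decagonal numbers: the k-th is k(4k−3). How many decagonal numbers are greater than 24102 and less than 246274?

170

The n-th decagonal number is n(4n−3).
Smallest index with value > 24102: n = 79 (giving 24727).
Largest index with value < 246274: n = 248 (giving 245272).
Indices 79 through 248: 170 terms.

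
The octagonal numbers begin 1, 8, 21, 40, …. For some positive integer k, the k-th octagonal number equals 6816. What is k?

Set n(3n−2) = 6816, giving 3n² − 2n − 6816 = 0.
So n = (2 + 286) / 6 = 288/6 = 48.

48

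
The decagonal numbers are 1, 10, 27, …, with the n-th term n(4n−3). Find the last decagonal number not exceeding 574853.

573427

Solve n(4n−3) ≤ 574853 for integer n.
n = 379 gives 573427 ≤ 574853, while n = 380 gives 576460 > 574853; so the answer is 573427.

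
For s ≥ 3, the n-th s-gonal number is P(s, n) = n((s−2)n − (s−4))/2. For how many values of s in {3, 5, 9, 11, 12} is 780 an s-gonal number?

s = 3: P(3, 39) = 780. ✓
s = 5: P(5, 22) = 715 and P(5, 23) = 782; 780 is not s-gonal.
s = 9: P(9, 15) = 750 and P(9, 16) = 856; 780 is not s-gonal.
s = 11: P(11, 13) = 715 and P(11, 14) = 833; 780 is not s-gonal.
s = 12: P(12, 12) = 672 and P(12, 13) = 793; 780 is not s-gonal.
Hits: s ∈ {3} → 1.

1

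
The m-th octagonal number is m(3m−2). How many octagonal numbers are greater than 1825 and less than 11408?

36

The n-th octagonal number is n(3n−2).
Smallest index with value > 1825: n = 26 (giving 1976).
Largest index with value < 11408: n = 61 (giving 11041).
Indices 26 through 61: 36 terms.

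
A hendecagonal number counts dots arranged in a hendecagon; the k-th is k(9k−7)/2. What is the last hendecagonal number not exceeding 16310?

15990

Solve n(9n−7)/2 ≤ 16310 for integer n.
n = 60 gives 15990 ≤ 16310, while n = 61 gives 16531 > 16310; so the answer is 15990.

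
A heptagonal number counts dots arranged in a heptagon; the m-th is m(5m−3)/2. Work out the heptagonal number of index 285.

The 285th heptagonal number is n(5n−3)/2 with n = 285.
285·(5·285 − 3)/2 = 285·1422/2 = 285·711 = 202635.

202635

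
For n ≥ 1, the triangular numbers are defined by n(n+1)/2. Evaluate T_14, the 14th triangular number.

105

The 14th triangular number is n(n+1)/2 with n = 14.
14·15/2 = 210/2 = 105.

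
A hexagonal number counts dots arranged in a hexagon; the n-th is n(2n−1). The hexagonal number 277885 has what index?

373

Set n(2n−1) = 277885, giving 2n² − n − 277885 = 0.
The discriminant is 1 + 8·277885 = 2223081, and √2223081 = 1491.
So n = (1 + 1491) / 4 = 1492/4 = 373.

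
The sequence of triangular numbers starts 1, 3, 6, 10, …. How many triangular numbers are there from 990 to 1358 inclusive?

The n-th triangular number is n(n+1)/2.
Smallest index with value ≥ 990: n = 44 (giving 990).
Largest index with value ≤ 1358: n = 51 (giving 1326).
Indices 44 through 51: 8 terms.

8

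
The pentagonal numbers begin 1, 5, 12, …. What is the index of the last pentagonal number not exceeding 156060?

322

Solve n(3n−1)/2 ≤ 156060 for integer n.
n = 322 gives 155365 ≤ 156060, while n = 323 gives 156332 > 156060; so the answer is index 322.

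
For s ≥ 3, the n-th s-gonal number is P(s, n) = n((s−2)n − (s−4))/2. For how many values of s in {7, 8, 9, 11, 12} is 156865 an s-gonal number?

s = 7: P(7, 250) = 155875 and P(7, 251) = 157126; 156865 is not s-gonal.
s = 8: P(8, 229) = 156865. ✓
s = 9: P(9, 212) = 156774 and P(9, 213) = 158259; 156865 is not s-gonal.
s = 11: P(11, 187) = 156706 and P(11, 188) = 158390; 156865 is not s-gonal.
s = 12: P(12, 177) = 155937 and P(12, 178) = 157708; 156865 is not s-gonal.
Hits: s ∈ {8} → 1.

1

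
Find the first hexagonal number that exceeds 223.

Solve n(2n−1) > 223 for integer n.
The largest n with value ≤ 223 is 10 (since 190 ≤ 223 < 231), so the first above is n = 11, value 231.

231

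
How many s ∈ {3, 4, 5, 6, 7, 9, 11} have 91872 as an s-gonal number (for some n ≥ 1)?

1

s = 3: P(3, 428) = 91806 and P(3, 429) = 92235; 91872 is not s-gonal.
s = 4: P(4, 303) = 91809 and P(4, 304) = 92416; 91872 is not s-gonal.
s = 5: P(5, 247) = 91390 and P(5, 248) = 92132; 91872 is not s-gonal.
s = 6: P(6, 214) = 91378 and P(6, 215) = 92235; 91872 is not s-gonal.
s = 7: P(7, 192) = 91872. ✓
s = 9: P(9, 162) = 91449 and P(9, 163) = 92584; 91872 is not s-gonal.
s = 11: P(11, 143) = 91520 and P(11, 144) = 92808; 91872 is not s-gonal.
Hits: s ∈ {7} → 1.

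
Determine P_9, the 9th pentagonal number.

117

The 9th pentagonal number is n(3n−1)/2 with n = 9.
9·(3·9 − 1)/2 = 9·26/2 = 9·13 = 117.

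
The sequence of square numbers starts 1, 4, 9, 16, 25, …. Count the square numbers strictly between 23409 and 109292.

The n-th square number is n².
Smallest index with value > 23409: n = 154 (giving 23716).
Largest index with value < 109292: n = 330 (giving 108900).
Indices 154 through 330: 177 terms.

177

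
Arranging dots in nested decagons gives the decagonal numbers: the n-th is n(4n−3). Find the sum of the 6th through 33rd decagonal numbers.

Σ i(4i−3) = 4Σi² − 3Σi over i = 6..33.
Σi = 561 − 15 = 546 and Σi² = 12529 − 55 = 12474.
4·12474 − 3·546 = 48258.

48258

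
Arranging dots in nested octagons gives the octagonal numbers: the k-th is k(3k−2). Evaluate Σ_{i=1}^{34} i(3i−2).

39865

Σ i(3i−2) = 3Σi² − 2Σi over i = 1..34.
Σi = 595 and Σi² = 13685.
3·13685 − 2·595 = 39865.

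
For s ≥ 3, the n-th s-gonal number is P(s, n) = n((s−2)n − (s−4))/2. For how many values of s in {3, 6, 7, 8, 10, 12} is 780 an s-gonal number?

2

s = 3: P(3, 39) = 780. ✓
s = 6: P(6, 20) = 780. ✓
s = 7: P(7, 17) = 697 and P(7, 18) = 783; 780 is not s-gonal.
s = 8: P(8, 16) = 736 and P(8, 17) = 833; 780 is not s-gonal.
s = 10: P(10, 14) = 742 and P(10, 15) = 855; 780 is not s-gonal.
s = 12: P(12, 12) = 672 and P(12, 13) = 793; 780 is not s-gonal.
Hits: s ∈ {3, 6} → 2.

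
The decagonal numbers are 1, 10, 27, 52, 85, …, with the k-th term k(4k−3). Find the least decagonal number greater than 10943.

11077

Solve n(4n−3) > 10943 for integer n.
The largest n with value ≤ 10943 is 52 (since 10660 ≤ 10943 < 11077), so the first above is n = 53, value 11077.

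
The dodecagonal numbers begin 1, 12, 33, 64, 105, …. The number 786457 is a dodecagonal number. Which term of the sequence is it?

Set n(5n−4) = 786457, giving 5n² − 4n − 786457 = 0.
So n = (4 + 3966) / 10 = 3970/10 = 397.

397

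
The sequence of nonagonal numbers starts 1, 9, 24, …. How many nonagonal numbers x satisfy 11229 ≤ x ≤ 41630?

The n-th nonagonal number is n(7n−5)/2.
Smallest index with value ≥ 11229: n = 57 (giving 11229).
Largest index with value ≤ 41630: n = 109 (giving 41311).
Indices 57 through 109: 53 terms.

53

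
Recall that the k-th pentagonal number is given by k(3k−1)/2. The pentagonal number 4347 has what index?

Set n(3n−1)/2 = 4347, giving 3n² − n − 8694 = 0.
The discriminant is 1 + 24·4347 = 104329, and √104329 = 323.
So n = (1 + 323) / 6 = 324/6 = 54.

54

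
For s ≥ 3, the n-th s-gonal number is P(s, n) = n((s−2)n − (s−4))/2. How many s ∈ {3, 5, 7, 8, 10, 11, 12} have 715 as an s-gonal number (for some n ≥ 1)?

s = 3: P(3, 37) = 703 and P(3, 38) = 741; 715 is not s-gonal.
s = 5: P(5, 22) = 715. ✓
s = 7: P(7, 17) = 697 and P(7, 18) = 783; 715 is not s-gonal.
s = 8: P(8, 15) = 645 and P(8, 16) = 736; 715 is not s-gonal.
s = 10: P(10, 13) = 637 and P(10, 14) = 742; 715 is not s-gonal.
s = 11: P(11, 13) = 715. ✓
s = 12: P(12, 12) = 672 and P(12, 13) = 793; 715 is not s-gonal.
Hits: s ∈ {5, 11} → 2.

2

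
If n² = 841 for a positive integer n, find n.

29

We need n² = 841, so n = √841 = 29.
Check: 29² = 841. ✓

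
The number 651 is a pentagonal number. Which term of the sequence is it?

Set n(3n−1)/2 = 651, giving 3n² − n − 1302 = 0.
The discriminant is 1 + 24·651 = 15625, and √15625 = 125.
So n = (1 + 125) / 6 = 126/6 = 21.
Check: 21·(3·21 − 1)/2 = 651. ✓

21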